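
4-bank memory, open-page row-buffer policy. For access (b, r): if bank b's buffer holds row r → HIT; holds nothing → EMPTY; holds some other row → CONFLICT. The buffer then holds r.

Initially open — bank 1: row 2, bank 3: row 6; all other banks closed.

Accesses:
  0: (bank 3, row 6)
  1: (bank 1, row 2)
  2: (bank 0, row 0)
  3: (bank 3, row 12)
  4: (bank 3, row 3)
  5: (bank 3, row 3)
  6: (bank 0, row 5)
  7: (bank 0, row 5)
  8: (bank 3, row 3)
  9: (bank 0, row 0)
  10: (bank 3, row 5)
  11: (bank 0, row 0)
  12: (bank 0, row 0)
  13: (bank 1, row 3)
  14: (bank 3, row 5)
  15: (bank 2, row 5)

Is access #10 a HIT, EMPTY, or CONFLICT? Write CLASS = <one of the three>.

CLASS = CONFLICT

  [0] b3 r6: had r6 ⇒ H
  [1] b1 r2: had r2 ⇒ H
  [2] b0 r0: no row ⇒ E
  [3] b3 r12: had r6 ⇒ C
  [4] b3 r3: had r12 ⇒ C
  [5] b3 r3: had r3 ⇒ H
  [6] b0 r5: had r0 ⇒ C
  [7] b0 r5: had r5 ⇒ H
  [8] b3 r3: had r3 ⇒ H
  [9] b0 r0: had r5 ⇒ C
  [10] b3 r5: had r3 ⇒ C
  [11] b0 r0: had r0 ⇒ H
  [12] b0 r0: had r0 ⇒ H
  [13] b1 r3: had r2 ⇒ C
  [14] b3 r5: had r5 ⇒ H
  [15] b2 r5: no row ⇒ E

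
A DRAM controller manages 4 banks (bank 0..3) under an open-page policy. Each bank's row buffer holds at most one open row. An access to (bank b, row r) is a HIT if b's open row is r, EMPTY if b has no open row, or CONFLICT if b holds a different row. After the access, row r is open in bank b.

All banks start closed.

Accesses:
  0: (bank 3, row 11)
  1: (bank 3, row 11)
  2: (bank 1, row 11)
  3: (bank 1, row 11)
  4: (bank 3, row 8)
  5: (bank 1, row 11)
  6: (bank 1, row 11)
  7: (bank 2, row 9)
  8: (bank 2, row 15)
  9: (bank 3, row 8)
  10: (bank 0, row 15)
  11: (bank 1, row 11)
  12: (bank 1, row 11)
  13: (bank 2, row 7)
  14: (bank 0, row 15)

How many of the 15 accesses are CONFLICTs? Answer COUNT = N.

COUNT = 3

  [0] b3 r11: no row ⇒ E
  [1] b3 r11: had r11 ⇒ H
  [2] b1 r11: no row ⇒ E
  [3] b1 r11: had r11 ⇒ H
  [4] b3 r8: had r11 ⇒ C
  [5] b1 r11: had r11 ⇒ H
  [6] b1 r11: had r11 ⇒ H
  [7] b2 r9: no row ⇒ E
  [8] b2 r15: had r9 ⇒ C
  [9] b3 r8: had r8 ⇒ H
  [10] b0 r15: no row ⇒ E
  [11] b1 r11: had r11 ⇒ H
  [12] b1 r11: had r11 ⇒ H
  [13] b2 r7: had r15 ⇒ C
  [14] b0 r15: had r15 ⇒ H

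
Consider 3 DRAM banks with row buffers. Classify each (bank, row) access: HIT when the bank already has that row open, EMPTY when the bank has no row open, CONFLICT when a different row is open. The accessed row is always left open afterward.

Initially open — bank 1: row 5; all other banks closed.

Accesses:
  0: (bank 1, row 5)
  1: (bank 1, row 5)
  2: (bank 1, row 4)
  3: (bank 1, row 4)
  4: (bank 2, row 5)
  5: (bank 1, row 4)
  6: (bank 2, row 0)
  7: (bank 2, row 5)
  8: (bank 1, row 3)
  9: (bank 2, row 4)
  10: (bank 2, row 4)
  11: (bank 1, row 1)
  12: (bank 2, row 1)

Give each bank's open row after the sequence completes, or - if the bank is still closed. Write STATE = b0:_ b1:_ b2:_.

STATE = b0:- b1:1 b2:1

0: bank 1 row 5 — prev 5 → HIT
1: bank 1 row 5 — prev 5 → HIT
2: bank 1 row 4 — prev 5 → CONFLICT
3: bank 1 row 4 — prev 4 → HIT
4: bank 2 row 5 — prev None → EMPTY
5: bank 1 row 4 — prev 4 → HIT
6: bank 2 row 0 — prev 5 → CONFLICT
7: bank 2 row 5 — prev 0 → CONFLICT
8: bank 1 row 3 — prev 4 → CONFLICT
9: bank 2 row 4 — prev 5 → CONFLICT
10: bank 2 row 4 — prev 4 → HIT
11: bank 1 row 1 — prev 3 → CONFLICT
12: bank 2 row 1 — prev 4 → CONFLICT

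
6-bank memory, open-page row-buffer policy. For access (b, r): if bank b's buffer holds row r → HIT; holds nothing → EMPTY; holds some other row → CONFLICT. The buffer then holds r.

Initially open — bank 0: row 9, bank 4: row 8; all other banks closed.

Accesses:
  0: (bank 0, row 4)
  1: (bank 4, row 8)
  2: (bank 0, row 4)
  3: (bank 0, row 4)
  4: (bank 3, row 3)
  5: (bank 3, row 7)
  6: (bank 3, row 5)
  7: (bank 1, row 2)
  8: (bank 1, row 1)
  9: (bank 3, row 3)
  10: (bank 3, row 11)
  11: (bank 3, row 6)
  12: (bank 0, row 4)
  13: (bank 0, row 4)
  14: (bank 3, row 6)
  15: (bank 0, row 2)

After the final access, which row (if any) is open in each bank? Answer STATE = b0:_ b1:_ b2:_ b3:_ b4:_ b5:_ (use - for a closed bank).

STATE = b0:2 b1:1 b2:- b3:6 b4:8 b5:-

0: bank 0 row 4 — prev 9 → CONFLICT
1: bank 4 row 8 — prev 8 → HIT
2: bank 0 row 4 — prev 4 → HIT
3: bank 0 row 4 — prev 4 → HIT
4: bank 3 row 3 — prev None → EMPTY
5: bank 3 row 7 — prev 3 → CONFLICT
6: bank 3 row 5 — prev 7 → CONFLICT
7: bank 1 row 2 — prev None → EMPTY
8: bank 1 row 1 — prev 2 → CONFLICT
9: bank 3 row 3 — prev 5 → CONFLICT
10: bank 3 row 11 — prev 3 → CONFLICT
11: bank 3 row 6 — prev 11 → CONFLICT
12: bank 0 row 4 — prev 4 → HIT
13: bank 0 row 4 — prev 4 → HIT
14: bank 3 row 6 — prev 6 → HIT
15: bank 0 row 2 — prev 4 → CONFLICT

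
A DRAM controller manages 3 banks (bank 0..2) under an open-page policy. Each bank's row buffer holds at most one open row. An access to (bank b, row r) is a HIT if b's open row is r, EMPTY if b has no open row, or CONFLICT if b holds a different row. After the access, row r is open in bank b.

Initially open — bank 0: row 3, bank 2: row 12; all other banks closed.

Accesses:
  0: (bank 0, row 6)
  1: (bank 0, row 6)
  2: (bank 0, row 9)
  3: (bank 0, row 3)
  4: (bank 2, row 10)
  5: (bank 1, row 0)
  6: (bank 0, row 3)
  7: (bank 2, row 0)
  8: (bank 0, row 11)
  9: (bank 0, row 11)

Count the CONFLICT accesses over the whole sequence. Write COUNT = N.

step 0: bank0 3->6 [CONFLICT]
step 1: bank0 6->6 [HIT]
step 2: bank0 6->9 [CONFLICT]
step 3: bank0 9->3 [CONFLICT]
step 4: bank2 12->10 [CONFLICT]
step 5: bank1 None->0 [EMPTY]
step 6: bank0 3->3 [HIT]
step 7: bank2 10->0 [CONFLICT]
step 8: bank0 3->11 [CONFLICT]
step 9: bank0 11->11 [HIT]

COUNT = 6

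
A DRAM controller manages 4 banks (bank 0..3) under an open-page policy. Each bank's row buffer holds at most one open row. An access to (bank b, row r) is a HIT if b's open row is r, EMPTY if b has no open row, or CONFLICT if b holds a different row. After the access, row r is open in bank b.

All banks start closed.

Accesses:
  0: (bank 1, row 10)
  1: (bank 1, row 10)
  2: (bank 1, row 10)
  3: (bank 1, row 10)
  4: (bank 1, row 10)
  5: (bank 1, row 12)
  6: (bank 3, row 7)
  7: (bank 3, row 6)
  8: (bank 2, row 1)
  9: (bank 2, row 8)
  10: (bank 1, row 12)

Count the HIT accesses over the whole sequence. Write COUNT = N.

COUNT = 5

step 0: bank1 None->10 [EMPTY]
step 1: bank1 10->10 [HIT]
step 2: bank1 10->10 [HIT]
step 3: bank1 10->10 [HIT]
step 4: bank1 10->10 [HIT]
step 5: bank1 10->12 [CONFLICT]
step 6: bank3 None->7 [EMPTY]
step 7: bank3 7->6 [CONFLICT]
step 8: bank2 None->1 [EMPTY]
step 9: bank2 1->8 [CONFLICT]
step 10: bank1 12->12 [HIT]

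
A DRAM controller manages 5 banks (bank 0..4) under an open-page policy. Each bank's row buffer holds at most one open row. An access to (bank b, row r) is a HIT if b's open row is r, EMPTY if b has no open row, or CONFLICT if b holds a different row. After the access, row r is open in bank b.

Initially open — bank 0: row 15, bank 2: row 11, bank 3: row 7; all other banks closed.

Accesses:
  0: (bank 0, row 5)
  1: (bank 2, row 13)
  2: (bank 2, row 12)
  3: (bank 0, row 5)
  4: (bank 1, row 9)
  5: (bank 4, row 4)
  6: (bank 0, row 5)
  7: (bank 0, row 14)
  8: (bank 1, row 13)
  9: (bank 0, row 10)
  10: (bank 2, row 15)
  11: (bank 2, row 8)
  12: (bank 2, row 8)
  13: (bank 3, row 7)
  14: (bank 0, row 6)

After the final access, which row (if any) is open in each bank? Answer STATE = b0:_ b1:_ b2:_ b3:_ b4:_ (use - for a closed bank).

#0 (0,5) C  (was 15)
#1 (2,13) C  (was 11)
#2 (2,12) C  (was 13)
#3 (0,5) H  (was 5)
#4 (1,9) E
#5 (4,4) E
#6 (0,5) H  (was 5)
#7 (0,14) C  (was 5)
#8 (1,13) C  (was 9)
#9 (0,10) C  (was 14)
#10 (2,15) C  (was 12)
#11 (2,8) C  (was 15)
#12 (2,8) H  (was 8)
#13 (3,7) H  (was 7)
#14 (0,6) C  (was 10)

STATE = b0:6 b1:13 b2:8 b3:7 b4:4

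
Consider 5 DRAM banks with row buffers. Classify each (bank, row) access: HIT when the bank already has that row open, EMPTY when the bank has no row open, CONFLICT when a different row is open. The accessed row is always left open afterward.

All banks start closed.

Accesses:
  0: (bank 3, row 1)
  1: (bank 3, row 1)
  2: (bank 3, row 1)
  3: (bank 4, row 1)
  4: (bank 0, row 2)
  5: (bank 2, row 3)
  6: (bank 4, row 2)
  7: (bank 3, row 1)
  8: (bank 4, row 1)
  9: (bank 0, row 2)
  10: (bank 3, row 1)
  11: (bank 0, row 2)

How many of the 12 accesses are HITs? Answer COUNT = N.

0: bank 3 row 1 — prev None → EMPTY
1: bank 3 row 1 — prev 1 → HIT
2: bank 3 row 1 — prev 1 → HIT
3: bank 4 row 1 — prev None → EMPTY
4: bank 0 row 2 — prev None → EMPTY
5: bank 2 row 3 — prev None → EMPTY
6: bank 4 row 2 — prev 1 → CONFLICT
7: bank 3 row 1 — prev 1 → HIT
8: bank 4 row 1 — prev 2 → CONFLICT
9: bank 0 row 2 — prev 2 → HIT
10: bank 3 row 1 — prev 1 → HIT
11: bank 0 row 2 — prev 2 → HIT

COUNT = 6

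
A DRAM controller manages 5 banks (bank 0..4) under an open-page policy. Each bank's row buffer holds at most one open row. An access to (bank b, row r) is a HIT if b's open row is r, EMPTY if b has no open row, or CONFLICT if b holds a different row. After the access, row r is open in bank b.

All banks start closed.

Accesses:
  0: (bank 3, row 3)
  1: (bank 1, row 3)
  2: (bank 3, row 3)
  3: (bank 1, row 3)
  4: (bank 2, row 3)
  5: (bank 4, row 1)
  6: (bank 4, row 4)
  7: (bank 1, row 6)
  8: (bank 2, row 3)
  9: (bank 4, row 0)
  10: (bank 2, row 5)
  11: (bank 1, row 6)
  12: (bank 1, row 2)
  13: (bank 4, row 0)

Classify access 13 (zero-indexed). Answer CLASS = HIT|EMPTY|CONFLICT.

  [0] b3 r3: no row ⇒ E
  [1] b1 r3: no row ⇒ E
  [2] b3 r3: had r3 ⇒ H
  [3] b1 r3: had r3 ⇒ H
  [4] b2 r3: no row ⇒ E
  [5] b4 r1: no row ⇒ E
  [6] b4 r4: had r1 ⇒ C
  [7] b1 r6: had r3 ⇒ C
  [8] b2 r3: had r3 ⇒ H
  [9] b4 r0: had r4 ⇒ C
  [10] b2 r5: had r3 ⇒ C
  [11] b1 r6: had r6 ⇒ H
  [12] b1 r2: had r6 ⇒ C
  [13] b4 r0: had r0 ⇒ H

CLASS = HIT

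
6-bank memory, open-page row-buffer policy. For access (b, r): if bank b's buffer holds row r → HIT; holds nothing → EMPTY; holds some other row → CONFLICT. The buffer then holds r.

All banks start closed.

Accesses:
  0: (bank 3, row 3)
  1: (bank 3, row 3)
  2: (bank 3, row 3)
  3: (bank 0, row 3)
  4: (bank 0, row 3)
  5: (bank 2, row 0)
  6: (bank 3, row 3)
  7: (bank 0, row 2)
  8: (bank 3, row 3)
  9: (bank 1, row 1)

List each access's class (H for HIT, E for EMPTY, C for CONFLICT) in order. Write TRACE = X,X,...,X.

step 0: bank3 None->3 [EMPTY]
step 1: bank3 3->3 [HIT]
step 2: bank3 3->3 [HIT]
step 3: bank0 None->3 [EMPTY]
step 4: bank0 3->3 [HIT]
step 5: bank2 None->0 [EMPTY]
step 6: bank3 3->3 [HIT]
step 7: bank0 3->2 [CONFLICT]
step 8: bank3 3->3 [HIT]
step 9: bank1 None->1 [EMPTY]

TRACE = E,H,H,E,H,E,H,C,H,E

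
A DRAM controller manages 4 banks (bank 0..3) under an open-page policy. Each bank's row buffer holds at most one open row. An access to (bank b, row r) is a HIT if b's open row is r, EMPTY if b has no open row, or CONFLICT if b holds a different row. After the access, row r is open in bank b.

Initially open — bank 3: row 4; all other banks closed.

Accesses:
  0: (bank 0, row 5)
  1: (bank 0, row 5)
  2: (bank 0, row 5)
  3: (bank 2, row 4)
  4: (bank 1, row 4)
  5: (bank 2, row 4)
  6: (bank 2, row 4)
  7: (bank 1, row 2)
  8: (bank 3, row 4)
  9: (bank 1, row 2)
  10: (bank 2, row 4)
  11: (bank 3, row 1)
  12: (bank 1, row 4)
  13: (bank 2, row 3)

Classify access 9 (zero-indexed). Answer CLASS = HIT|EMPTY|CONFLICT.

CLASS = HIT

step 0: bank0 None->5 [EMPTY]
step 1: bank0 5->5 [HIT]
step 2: bank0 5->5 [HIT]
step 3: bank2 None->4 [EMPTY]
step 4: bank1 None->4 [EMPTY]
step 5: bank2 4->4 [HIT]
step 6: bank2 4->4 [HIT]
step 7: bank1 4->2 [CONFLICT]
step 8: bank3 4->4 [HIT]
step 9: bank1 2->2 [HIT]
step 10: bank2 4->4 [HIT]
step 11: bank3 4->1 [CONFLICT]
step 12: bank1 2->4 [CONFLICT]
step 13: bank2 4->3 [CONFLICT]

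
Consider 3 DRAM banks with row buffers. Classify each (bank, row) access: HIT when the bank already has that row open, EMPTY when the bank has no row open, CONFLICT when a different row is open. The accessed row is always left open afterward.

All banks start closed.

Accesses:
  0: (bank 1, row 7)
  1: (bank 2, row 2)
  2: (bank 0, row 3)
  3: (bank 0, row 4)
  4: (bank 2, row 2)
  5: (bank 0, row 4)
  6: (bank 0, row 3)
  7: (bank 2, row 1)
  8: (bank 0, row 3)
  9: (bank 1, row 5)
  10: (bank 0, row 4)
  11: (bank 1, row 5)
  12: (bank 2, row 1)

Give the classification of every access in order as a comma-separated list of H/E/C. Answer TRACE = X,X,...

TRACE = E,E,E,C,H,H,C,C,H,C,C,H,H

0: bank 1 row 7 — prev None → EMPTY
1: bank 2 row 2 — prev None → EMPTY
2: bank 0 row 3 — prev None → EMPTY
3: bank 0 row 4 — prev 3 → CONFLICT
4: bank 2 row 2 — prev 2 → HIT
5: bank 0 row 4 — prev 4 → HIT
6: bank 0 row 3 — prev 4 → CONFLICT
7: bank 2 row 1 — prev 2 → CONFLICT
8: bank 0 row 3 — prev 3 → HIT
9: bank 1 row 5 — prev 7 → CONFLICT
10: bank 0 row 4 — prev 3 → CONFLICT
11: bank 1 row 5 — prev 5 → HIT
12: bank 2 row 1 — prev 1 → HIT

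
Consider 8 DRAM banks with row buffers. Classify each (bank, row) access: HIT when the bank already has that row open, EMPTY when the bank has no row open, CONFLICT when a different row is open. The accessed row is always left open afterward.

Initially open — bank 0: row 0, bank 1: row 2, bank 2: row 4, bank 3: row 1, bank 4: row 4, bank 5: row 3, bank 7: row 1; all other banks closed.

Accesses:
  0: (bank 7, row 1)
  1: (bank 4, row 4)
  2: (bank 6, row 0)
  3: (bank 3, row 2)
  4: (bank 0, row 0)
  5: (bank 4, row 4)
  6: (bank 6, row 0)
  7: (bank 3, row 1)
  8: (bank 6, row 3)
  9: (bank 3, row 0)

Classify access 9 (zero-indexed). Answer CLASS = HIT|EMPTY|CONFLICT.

#0 (7,1) H  (was 1)
#1 (4,4) H  (was 4)
#2 (6,0) E
#3 (3,2) C  (was 1)
#4 (0,0) H  (was 0)
#5 (4,4) H  (was 4)
#6 (6,0) H  (was 0)
#7 (3,1) C  (was 2)
#8 (6,3) C  (was 0)
#9 (3,0) C  (was 1)

CLASS = CONFLICT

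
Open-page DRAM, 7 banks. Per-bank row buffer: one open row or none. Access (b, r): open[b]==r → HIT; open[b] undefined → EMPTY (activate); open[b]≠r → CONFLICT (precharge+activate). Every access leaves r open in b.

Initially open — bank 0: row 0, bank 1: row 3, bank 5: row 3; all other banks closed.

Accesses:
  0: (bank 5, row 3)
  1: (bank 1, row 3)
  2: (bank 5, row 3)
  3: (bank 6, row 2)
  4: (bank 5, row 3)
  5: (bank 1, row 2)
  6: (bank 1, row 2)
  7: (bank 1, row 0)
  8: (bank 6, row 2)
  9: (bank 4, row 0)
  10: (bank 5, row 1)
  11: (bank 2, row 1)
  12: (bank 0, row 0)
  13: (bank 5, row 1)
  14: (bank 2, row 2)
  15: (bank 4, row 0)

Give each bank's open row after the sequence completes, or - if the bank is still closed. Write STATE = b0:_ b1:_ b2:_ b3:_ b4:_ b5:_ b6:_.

step 0: bank5 3->3 [HIT]
step 1: bank1 3->3 [HIT]
step 2: bank5 3->3 [HIT]
step 3: bank6 None->2 [EMPTY]
step 4: bank5 3->3 [HIT]
step 5: bank1 3->2 [CONFLICT]
step 6: bank1 2->2 [HIT]
step 7: bank1 2->0 [CONFLICT]
step 8: bank6 2->2 [HIT]
step 9: bank4 None->0 [EMPTY]
step 10: bank5 3->1 [CONFLICT]
step 11: bank2 None->1 [EMPTY]
step 12: bank0 0->0 [HIT]
step 13: bank5 1->1 [HIT]
step 14: bank2 1->2 [CONFLICT]
step 15: bank4 0->0 [HIT]

STATE = b0:0 b1:0 b2:2 b3:- b4:0 b5:1 b6:2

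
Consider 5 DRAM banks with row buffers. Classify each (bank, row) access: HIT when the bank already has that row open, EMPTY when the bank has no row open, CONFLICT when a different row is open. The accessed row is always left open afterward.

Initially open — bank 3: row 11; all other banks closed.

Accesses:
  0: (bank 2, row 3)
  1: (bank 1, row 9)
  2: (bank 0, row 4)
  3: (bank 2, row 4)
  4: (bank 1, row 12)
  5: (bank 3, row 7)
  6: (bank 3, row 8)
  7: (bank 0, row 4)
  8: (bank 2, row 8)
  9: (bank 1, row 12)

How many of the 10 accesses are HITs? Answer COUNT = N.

#0 (2,3) E
#1 (1,9) E
#2 (0,4) E
#3 (2,4) C  (was 3)
#4 (1,12) C  (was 9)
#5 (3,7) C  (was 11)
#6 (3,8) C  (was 7)
#7 (0,4) H  (was 4)
#8 (2,8) C  (was 4)
#9 (1,12) H  (was 12)

COUNT = 2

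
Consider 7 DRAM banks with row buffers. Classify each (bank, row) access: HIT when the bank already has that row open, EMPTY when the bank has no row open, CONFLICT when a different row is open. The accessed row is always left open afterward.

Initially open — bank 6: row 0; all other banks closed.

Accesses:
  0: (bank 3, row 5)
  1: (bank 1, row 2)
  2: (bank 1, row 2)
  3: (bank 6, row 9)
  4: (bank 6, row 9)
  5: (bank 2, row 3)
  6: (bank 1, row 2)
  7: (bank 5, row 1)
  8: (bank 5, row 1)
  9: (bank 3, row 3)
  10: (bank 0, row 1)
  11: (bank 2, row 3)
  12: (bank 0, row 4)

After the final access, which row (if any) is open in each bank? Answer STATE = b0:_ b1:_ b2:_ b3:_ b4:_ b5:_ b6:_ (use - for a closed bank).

  [0] b3 r5: no row ⇒ E
  [1] b1 r2: no row ⇒ E
  [2] b1 r2: had r2 ⇒ H
  [3] b6 r9: had r0 ⇒ C
  [4] b6 r9: had r9 ⇒ H
  [5] b2 r3: no row ⇒ E
  [6] b1 r2: had r2 ⇒ H
  [7] b5 r1: no row ⇒ E
  [8] b5 r1: had r1 ⇒ H
  [9] b3 r3: had r5 ⇒ C
  [10] b0 r1: no row ⇒ E
  [11] b2 r3: had r3 ⇒ H
  [12] b0 r4: had r1 ⇒ C

STATE = b0:4 b1:2 b2:3 b3:3 b4:- b5:1 b6:9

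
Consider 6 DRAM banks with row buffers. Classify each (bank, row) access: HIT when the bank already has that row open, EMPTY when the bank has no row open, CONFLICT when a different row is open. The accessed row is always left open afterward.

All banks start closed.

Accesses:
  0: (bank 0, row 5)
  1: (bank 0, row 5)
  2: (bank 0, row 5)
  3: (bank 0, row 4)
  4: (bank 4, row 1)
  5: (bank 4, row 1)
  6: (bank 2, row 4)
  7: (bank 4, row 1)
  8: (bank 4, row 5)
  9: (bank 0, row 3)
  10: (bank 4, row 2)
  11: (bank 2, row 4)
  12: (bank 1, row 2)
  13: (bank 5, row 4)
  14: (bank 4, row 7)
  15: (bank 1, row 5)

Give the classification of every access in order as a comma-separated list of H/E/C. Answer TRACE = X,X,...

#0 (0,5) E
#1 (0,5) H  (was 5)
#2 (0,5) H  (was 5)
#3 (0,4) C  (was 5)
#4 (4,1) E
#5 (4,1) H  (was 1)
#6 (2,4) E
#7 (4,1) H  (was 1)
#8 (4,5) C  (was 1)
#9 (0,3) C  (was 4)
#10 (4,2) C  (was 5)
#11 (2,4) H  (was 4)
#12 (1,2) E
#13 (5,4) E
#14 (4,7) C  (was 2)
#15 (1,5) C  (was 2)

TRACE = E,H,H,C,E,H,E,H,C,C,C,H,E,E,C,C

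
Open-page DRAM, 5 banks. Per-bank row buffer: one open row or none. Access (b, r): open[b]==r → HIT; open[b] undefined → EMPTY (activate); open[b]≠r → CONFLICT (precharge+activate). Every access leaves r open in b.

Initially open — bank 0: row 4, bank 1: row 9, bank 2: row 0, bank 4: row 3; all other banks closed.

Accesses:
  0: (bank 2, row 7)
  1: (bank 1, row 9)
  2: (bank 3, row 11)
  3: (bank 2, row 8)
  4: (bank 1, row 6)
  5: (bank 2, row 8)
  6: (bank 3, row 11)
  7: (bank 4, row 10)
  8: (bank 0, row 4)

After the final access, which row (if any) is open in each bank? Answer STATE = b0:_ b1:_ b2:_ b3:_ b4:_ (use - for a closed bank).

STATE = b0:4 b1:6 b2:8 b3:11 b4:10

  [0] b2 r7: had r0 ⇒ C
  [1] b1 r9: had r9 ⇒ H
  [2] b3 r11: no row ⇒ E
  [3] b2 r8: had r7 ⇒ C
  [4] b1 r6: had r9 ⇒ C
  [5] b2 r8: had r8 ⇒ H
  [6] b3 r11: had r11 ⇒ H
  [7] b4 r10: had r3 ⇒ C
  [8] b0 r4: had r4 ⇒ H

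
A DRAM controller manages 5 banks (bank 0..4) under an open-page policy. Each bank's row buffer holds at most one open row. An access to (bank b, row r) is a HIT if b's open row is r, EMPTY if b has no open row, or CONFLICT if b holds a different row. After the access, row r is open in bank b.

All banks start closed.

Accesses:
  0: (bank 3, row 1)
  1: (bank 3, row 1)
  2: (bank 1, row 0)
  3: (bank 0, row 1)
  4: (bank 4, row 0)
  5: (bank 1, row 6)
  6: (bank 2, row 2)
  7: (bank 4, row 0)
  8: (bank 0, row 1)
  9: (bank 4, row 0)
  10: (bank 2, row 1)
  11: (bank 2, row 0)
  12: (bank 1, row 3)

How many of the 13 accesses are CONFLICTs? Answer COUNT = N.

0: bank 3 row 1 — prev None → EMPTY
1: bank 3 row 1 — prev 1 → HIT
2: bank 1 row 0 — prev None → EMPTY
3: bank 0 row 1 — prev None → EMPTY
4: bank 4 row 0 — prev None → EMPTY
5: bank 1 row 6 — prev 0 → CONFLICT
6: bank 2 row 2 — prev None → EMPTY
7: bank 4 row 0 — prev 0 → HIT
8: bank 0 row 1 — prev 1 → HIT
9: bank 4 row 0 — prev 0 → HIT
10: bank 2 row 1 — prev 2 → CONFLICT
11: bank 2 row 0 — prev 1 → CONFLICT
12: bank 1 row 3 — prev 6 → CONFLICT

COUNT = 4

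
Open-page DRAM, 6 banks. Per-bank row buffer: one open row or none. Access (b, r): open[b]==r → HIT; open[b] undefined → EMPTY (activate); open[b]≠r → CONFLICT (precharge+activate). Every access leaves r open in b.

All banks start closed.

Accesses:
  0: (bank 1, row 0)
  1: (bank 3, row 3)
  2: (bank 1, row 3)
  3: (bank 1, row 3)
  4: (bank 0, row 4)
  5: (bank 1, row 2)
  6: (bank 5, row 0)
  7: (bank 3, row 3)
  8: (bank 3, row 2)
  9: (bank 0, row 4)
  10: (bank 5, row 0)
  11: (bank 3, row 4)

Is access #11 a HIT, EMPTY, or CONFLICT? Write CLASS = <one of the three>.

CLASS = CONFLICT

step 0: bank1 None->0 [EMPTY]
step 1: bank3 None->3 [EMPTY]
step 2: bank1 0->3 [CONFLICT]
step 3: bank1 3->3 [HIT]
step 4: bank0 None->4 [EMPTY]
step 5: bank1 3->2 [CONFLICT]
step 6: bank5 None->0 [EMPTY]
step 7: bank3 3->3 [HIT]
step 8: bank3 3->2 [CONFLICT]
step 9: bank0 4->4 [HIT]
step 10: bank5 0->0 [HIT]
step 11: bank3 2->4 [CONFLICT]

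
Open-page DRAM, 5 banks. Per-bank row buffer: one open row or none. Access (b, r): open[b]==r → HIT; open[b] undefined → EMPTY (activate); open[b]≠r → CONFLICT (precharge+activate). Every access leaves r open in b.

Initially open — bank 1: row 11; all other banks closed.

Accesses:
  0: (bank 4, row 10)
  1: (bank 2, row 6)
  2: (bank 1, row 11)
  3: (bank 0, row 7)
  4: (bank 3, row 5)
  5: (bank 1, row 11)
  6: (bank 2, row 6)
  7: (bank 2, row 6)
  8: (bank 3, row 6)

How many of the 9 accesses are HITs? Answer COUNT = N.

COUNT = 4

step 0: bank4 None->10 [EMPTY]
step 1: bank2 None->6 [EMPTY]
step 2: bank1 11->11 [HIT]
step 3: bank0 None->7 [EMPTY]
step 4: bank3 None->5 [EMPTY]
step 5: bank1 11->11 [HIT]
step 6: bank2 6->6 [HIT]
step 7: bank2 6->6 [HIT]
step 8: bank3 5->6 [CONFLICT]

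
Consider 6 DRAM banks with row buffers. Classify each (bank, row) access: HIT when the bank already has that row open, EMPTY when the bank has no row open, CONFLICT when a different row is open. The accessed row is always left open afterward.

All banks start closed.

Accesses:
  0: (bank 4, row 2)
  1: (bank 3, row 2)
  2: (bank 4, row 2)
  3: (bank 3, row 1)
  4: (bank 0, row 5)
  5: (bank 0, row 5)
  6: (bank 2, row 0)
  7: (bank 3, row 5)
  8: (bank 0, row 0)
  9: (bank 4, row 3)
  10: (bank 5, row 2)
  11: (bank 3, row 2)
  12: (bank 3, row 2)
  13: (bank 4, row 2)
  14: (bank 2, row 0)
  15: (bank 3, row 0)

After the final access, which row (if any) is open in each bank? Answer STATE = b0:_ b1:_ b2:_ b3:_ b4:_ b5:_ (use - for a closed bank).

#0 (4,2) E
#1 (3,2) E
#2 (4,2) H  (was 2)
#3 (3,1) C  (was 2)
#4 (0,5) E
#5 (0,5) H  (was 5)
#6 (2,0) E
#7 (3,5) C  (was 1)
#8 (0,0) C  (was 5)
#9 (4,3) C  (was 2)
#10 (5,2) E
#11 (3,2) C  (was 5)
#12 (3,2) H  (was 2)
#13 (4,2) C  (was 3)
#14 (2,0) H  (was 0)
#15 (3,0) C  (was 2)

STATE = b0:0 b1:- b2:0 b3:0 b4:2 b5:2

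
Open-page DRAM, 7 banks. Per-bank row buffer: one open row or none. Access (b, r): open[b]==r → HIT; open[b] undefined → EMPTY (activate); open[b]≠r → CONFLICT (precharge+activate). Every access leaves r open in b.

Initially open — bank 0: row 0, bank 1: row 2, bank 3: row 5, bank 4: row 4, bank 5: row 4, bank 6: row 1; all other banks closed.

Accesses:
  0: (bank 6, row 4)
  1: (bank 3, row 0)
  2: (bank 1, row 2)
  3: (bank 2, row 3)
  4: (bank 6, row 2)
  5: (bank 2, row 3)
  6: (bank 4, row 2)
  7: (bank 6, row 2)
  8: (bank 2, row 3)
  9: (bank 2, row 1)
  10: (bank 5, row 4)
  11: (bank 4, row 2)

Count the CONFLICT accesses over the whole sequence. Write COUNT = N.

COUNT = 5

  [0] b6 r4: had r1 ⇒ C
  [1] b3 r0: had r5 ⇒ C
  [2] b1 r2: had r2 ⇒ H
  [3] b2 r3: no row ⇒ E
  [4] b6 r2: had r4 ⇒ C
  [5] b2 r3: had r3 ⇒ H
  [6] b4 r2: had r4 ⇒ C
  [7] b6 r2: had r2 ⇒ H
  [8] b2 r3: had r3 ⇒ H
  [9] b2 r1: had r3 ⇒ C
  [10] b5 r4: had r4 ⇒ H
  [11] b4 r2: had r2 ⇒ H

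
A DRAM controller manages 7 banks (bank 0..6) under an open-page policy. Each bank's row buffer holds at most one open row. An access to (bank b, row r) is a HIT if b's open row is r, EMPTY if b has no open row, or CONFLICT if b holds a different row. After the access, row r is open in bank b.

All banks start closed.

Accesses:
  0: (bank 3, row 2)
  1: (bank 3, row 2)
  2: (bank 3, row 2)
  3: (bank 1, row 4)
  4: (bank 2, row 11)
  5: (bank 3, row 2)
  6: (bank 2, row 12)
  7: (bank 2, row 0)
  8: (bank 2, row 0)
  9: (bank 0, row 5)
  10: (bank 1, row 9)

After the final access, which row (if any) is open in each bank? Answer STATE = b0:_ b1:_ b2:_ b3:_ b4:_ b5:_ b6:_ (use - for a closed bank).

step 0: bank3 None->2 [EMPTY]
step 1: bank3 2->2 [HIT]
step 2: bank3 2->2 [HIT]
step 3: bank1 None->4 [EMPTY]
step 4: bank2 None->11 [EMPTY]
step 5: bank3 2->2 [HIT]
step 6: bank2 11->12 [CONFLICT]
step 7: bank2 12->0 [CONFLICT]
step 8: bank2 0->0 [HIT]
step 9: bank0 None->5 [EMPTY]
step 10: bank1 4->9 [CONFLICT]

STATE = b0:5 b1:9 b2:0 b3:2 b4:- b5:- b6:-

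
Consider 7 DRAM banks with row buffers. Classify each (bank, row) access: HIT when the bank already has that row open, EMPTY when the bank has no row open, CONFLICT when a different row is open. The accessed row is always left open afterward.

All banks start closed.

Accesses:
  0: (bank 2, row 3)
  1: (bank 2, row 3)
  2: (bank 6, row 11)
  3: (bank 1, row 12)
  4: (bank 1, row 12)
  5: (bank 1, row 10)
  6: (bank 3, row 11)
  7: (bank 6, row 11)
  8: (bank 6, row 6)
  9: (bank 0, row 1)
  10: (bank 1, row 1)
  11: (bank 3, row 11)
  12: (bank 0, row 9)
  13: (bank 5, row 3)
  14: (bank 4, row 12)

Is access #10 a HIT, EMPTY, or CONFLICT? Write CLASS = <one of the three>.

CLASS = CONFLICT

step 0: bank2 None->3 [EMPTY]
step 1: bank2 3->3 [HIT]
step 2: bank6 None->11 [EMPTY]
step 3: bank1 None->12 [EMPTY]
step 4: bank1 12->12 [HIT]
step 5: bank1 12->10 [CONFLICT]
step 6: bank3 None->11 [EMPTY]
step 7: bank6 11->11 [HIT]
step 8: bank6 11->6 [CONFLICT]
step 9: bank0 None->1 [EMPTY]
step 10: bank1 10->1 [CONFLICT]
step 11: bank3 11->11 [HIT]
step 12: bank0 1->9 [CONFLICT]
step 13: bank5 None->3 [EMPTY]
step 14: bank4 None->12 [EMPTY]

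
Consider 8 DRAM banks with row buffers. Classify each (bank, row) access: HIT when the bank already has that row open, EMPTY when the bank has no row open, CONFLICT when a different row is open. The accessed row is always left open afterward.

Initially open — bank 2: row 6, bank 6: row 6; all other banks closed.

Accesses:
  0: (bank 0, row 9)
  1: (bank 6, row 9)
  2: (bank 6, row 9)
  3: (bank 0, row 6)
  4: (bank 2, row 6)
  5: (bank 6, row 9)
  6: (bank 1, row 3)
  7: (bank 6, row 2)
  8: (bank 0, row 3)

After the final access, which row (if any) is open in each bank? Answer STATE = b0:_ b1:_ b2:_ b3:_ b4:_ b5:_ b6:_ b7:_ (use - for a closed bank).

STATE = b0:3 b1:3 b2:6 b3:- b4:- b5:- b6:2 b7:-

0: bank 0 row 9 — prev None → EMPTY
1: bank 6 row 9 — prev 6 → CONFLICT
2: bank 6 row 9 — prev 9 → HIT
3: bank 0 row 6 — prev 9 → CONFLICT
4: bank 2 row 6 — prev 6 → HIT
5: bank 6 row 9 — prev 9 → HIT
6: bank 1 row 3 — prev None → EMPTY
7: bank 6 row 2 — prev 9 → CONFLICT
8: bank 0 row 3 — prev 6 → CONFLICT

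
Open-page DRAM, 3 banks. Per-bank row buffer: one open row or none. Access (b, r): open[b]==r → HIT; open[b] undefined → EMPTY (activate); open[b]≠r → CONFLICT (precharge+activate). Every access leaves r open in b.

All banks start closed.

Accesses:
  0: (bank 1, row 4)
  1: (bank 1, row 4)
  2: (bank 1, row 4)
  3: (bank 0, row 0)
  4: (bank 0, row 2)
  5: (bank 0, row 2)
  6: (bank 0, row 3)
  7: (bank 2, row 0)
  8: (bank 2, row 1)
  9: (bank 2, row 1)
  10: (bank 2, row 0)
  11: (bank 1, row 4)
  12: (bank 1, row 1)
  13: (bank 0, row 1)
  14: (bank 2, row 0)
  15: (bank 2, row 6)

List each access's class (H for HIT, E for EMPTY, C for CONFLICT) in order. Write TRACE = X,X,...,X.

0: bank 1 row 4 — prev None → EMPTY
1: bank 1 row 4 — prev 4 → HIT
2: bank 1 row 4 — prev 4 → HIT
3: bank 0 row 0 — prev None → EMPTY
4: bank 0 row 2 — prev 0 → CONFLICT
5: bank 0 row 2 — prev 2 → HIT
6: bank 0 row 3 — prev 2 → CONFLICT
7: bank 2 row 0 — prev None → EMPTY
8: bank 2 row 1 — prev 0 → CONFLICT
9: bank 2 row 1 — prev 1 → HIT
10: bank 2 row 0 — prev 1 → CONFLICT
11: bank 1 row 4 — prev 4 → HIT
12: bank 1 row 1 — prev 4 → CONFLICT
13: bank 0 row 1 — prev 3 → CONFLICT
14: bank 2 row 0 — prev 0 → HIT
15: bank 2 row 6 — prev 0 → CONFLICT

TRACE = E,H,H,E,C,H,C,E,C,H,C,H,C,C,H,C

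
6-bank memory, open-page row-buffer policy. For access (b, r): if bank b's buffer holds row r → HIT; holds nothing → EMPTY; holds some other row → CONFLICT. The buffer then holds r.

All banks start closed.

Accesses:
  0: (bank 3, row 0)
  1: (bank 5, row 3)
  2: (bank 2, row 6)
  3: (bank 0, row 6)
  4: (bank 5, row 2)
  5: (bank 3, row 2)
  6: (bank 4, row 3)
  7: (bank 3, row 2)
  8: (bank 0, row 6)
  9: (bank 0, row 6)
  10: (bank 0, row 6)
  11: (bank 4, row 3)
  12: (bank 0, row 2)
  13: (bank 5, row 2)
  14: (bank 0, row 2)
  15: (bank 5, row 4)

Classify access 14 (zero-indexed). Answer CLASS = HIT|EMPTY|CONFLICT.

CLASS = HIT

step 0: bank3 None->0 [EMPTY]
step 1: bank5 None->3 [EMPTY]
step 2: bank2 None->6 [EMPTY]
step 3: bank0 None->6 [EMPTY]
step 4: bank5 3->2 [CONFLICT]
step 5: bank3 0->2 [CONFLICT]
step 6: bank4 None->3 [EMPTY]
step 7: bank3 2->2 [HIT]
step 8: bank0 6->6 [HIT]
step 9: bank0 6->6 [HIT]
step 10: bank0 6->6 [HIT]
step 11: bank4 3->3 [HIT]
step 12: bank0 6->2 [CONFLICT]
step 13: bank5 2->2 [HIT]
step 14: bank0 2->2 [HIT]
step 15: bank5 2->4 [CONFLICT]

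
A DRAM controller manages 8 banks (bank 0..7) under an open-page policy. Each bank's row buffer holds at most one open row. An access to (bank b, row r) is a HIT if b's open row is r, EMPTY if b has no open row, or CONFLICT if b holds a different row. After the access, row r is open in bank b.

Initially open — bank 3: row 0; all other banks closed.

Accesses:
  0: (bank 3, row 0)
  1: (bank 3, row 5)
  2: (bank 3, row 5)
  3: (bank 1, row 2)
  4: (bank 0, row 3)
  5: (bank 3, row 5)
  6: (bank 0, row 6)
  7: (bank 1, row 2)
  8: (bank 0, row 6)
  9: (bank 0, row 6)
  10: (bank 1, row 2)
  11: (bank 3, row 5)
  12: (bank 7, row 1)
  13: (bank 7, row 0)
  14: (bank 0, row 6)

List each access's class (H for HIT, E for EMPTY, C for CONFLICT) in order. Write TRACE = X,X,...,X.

TRACE = H,C,H,E,E,H,C,H,H,H,H,H,E,C,H

step 0: bank3 0->0 [HIT]
step 1: bank3 0->5 [CONFLICT]
step 2: bank3 5->5 [HIT]
step 3: bank1 None->2 [EMPTY]
step 4: bank0 None->3 [EMPTY]
step 5: bank3 5->5 [HIT]
step 6: bank0 3->6 [CONFLICT]
step 7: bank1 2->2 [HIT]
step 8: bank0 6->6 [HIT]
step 9: bank0 6->6 [HIT]
step 10: bank1 2->2 [HIT]
step 11: bank3 5->5 [HIT]
step 12: bank7 None->1 [EMPTY]
step 13: bank7 1->0 [CONFLICT]
step 14: bank0 6->6 [HIT]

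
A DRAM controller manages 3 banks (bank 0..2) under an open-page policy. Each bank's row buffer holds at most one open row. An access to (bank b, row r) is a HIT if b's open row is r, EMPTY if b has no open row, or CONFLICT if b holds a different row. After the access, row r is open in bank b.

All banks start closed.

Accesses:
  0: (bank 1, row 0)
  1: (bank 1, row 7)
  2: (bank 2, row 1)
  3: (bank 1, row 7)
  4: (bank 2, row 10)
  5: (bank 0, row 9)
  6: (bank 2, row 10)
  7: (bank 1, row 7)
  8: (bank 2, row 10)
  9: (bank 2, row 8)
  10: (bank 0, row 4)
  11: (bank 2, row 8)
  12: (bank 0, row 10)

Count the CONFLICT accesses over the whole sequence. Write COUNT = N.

COUNT = 5

  [0] b1 r0: no row ⇒ E
  [1] b1 r7: had r0 ⇒ C
  [2] b2 r1: no row ⇒ E
  [3] b1 r7: had r7 ⇒ H
  [4] b2 r10: had r1 ⇒ C
  [5] b0 r9: no row ⇒ E
  [6] b2 r10: had r10 ⇒ H
  [7] b1 r7: had r7 ⇒ H
  [8] b2 r10: had r10 ⇒ H
  [9] b2 r8: had r10 ⇒ C
  [10] b0 r4: had r9 ⇒ C
  [11] b2 r8: had r8 ⇒ H
  [12] b0 r10: had r4 ⇒ C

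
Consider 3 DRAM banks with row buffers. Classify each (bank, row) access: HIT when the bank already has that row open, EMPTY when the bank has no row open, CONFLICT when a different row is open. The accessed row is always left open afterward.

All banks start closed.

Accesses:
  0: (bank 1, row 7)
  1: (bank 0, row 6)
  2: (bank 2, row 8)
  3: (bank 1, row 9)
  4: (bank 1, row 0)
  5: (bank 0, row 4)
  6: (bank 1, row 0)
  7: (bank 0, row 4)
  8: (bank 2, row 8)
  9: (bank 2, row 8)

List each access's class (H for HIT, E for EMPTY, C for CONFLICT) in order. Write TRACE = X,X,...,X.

TRACE = E,E,E,C,C,C,H,H,H,H

0: bank 1 row 7 — prev None → EMPTY
1: bank 0 row 6 — prev None → EMPTY
2: bank 2 row 8 — prev None → EMPTY
3: bank 1 row 9 — prev 7 → CONFLICT
4: bank 1 row 0 — prev 9 → CONFLICT
5: bank 0 row 4 — prev 6 → CONFLICT
6: bank 1 row 0 — prev 0 → HIT
7: bank 0 row 4 — prev 4 → HIT
8: bank 2 row 8 — prev 8 → HIT
9: bank 2 row 8 — prev 8 → HIT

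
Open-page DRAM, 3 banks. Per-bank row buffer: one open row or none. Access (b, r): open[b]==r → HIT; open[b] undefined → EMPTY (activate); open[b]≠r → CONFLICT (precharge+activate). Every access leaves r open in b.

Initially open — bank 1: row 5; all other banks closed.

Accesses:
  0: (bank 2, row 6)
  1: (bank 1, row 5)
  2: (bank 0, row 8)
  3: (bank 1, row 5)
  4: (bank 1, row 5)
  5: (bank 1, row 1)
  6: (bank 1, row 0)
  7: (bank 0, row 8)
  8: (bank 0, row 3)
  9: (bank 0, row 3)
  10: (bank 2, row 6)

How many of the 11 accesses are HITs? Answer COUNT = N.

  [0] b2 r6: no row ⇒ E
  [1] b1 r5: had r5 ⇒ H
  [2] b0 r8: no row ⇒ E
  [3] b1 r5: had r5 ⇒ H
  [4] b1 r5: had r5 ⇒ H
  [5] b1 r1: had r5 ⇒ C
  [6] b1 r0: had r1 ⇒ C
  [7] b0 r8: had r8 ⇒ H
  [8] b0 r3: had r8 ⇒ C
  [9] b0 r3: had r3 ⇒ H
  [10] b2 r6: had r6 ⇒ H

COUNT = 6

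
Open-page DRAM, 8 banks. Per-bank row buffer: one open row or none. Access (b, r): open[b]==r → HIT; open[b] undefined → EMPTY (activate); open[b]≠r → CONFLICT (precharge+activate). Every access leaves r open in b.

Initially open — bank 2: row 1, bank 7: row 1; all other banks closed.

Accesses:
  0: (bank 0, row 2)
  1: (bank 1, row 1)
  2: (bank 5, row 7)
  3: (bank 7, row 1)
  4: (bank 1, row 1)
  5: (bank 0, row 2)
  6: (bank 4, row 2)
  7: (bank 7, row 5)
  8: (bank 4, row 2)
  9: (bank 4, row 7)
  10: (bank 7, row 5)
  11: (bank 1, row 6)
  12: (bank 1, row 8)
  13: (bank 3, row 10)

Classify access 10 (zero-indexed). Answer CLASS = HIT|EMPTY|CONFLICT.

#0 (0,2) E
#1 (1,1) E
#2 (5,7) E
#3 (7,1) H  (was 1)
#4 (1,1) H  (was 1)
#5 (0,2) H  (was 2)
#6 (4,2) E
#7 (7,5) C  (was 1)
#8 (4,2) H  (was 2)
#9 (4,7) C  (was 2)
#10 (7,5) H  (was 5)
#11 (1,6) C  (was 1)
#12 (1,8) C  (was 6)
#13 (3,10) E

CLASS = HIT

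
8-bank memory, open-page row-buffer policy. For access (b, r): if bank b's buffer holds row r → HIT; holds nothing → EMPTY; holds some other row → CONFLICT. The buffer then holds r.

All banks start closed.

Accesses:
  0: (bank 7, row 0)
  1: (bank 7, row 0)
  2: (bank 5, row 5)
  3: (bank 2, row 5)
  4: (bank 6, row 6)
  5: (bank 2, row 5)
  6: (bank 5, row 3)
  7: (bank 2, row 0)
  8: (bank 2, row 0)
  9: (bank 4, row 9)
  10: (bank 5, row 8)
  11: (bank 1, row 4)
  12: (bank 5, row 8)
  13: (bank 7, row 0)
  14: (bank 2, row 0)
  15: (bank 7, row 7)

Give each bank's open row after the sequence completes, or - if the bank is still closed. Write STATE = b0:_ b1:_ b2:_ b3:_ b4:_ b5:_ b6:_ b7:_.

0: bank 7 row 0 — prev None → EMPTY
1: bank 7 row 0 — prev 0 → HIT
2: bank 5 row 5 — prev None → EMPTY
3: bank 2 row 5 — prev None → EMPTY
4: bank 6 row 6 — prev None → EMPTY
5: bank 2 row 5 — prev 5 → HIT
6: bank 5 row 3 — prev 5 → CONFLICT
7: bank 2 row 0 — prev 5 → CONFLICT
8: bank 2 row 0 — prev 0 → HIT
9: bank 4 row 9 — prev None → EMPTY
10: bank 5 row 8 — prev 3 → CONFLICT
11: bank 1 row 4 — prev None → EMPTY
12: bank 5 row 8 — prev 8 → HIT
13: bank 7 row 0 — prev 0 → HIT
14: bank 2 row 0 — prev 0 → HIT
15: bank 7 row 7 — prev 0 → CONFLICT

STATE = b0:- b1:4 b2:0 b3:- b4:9 b5:8 b6:6 b7:7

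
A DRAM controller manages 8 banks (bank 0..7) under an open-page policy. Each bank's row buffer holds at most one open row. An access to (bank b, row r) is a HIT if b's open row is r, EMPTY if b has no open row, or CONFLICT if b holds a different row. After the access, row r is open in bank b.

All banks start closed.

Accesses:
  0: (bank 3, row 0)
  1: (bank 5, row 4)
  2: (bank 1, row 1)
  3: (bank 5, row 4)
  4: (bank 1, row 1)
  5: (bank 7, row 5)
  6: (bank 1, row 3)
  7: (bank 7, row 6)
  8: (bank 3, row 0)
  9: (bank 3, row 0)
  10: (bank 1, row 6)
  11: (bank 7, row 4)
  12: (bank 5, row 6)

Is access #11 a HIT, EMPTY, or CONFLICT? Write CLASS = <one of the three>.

CLASS = CONFLICT

#0 (3,0) E
#1 (5,4) E
#2 (1,1) E
#3 (5,4) H  (was 4)
#4 (1,1) H  (was 1)
#5 (7,5) E
#6 (1,3) C  (was 1)
#7 (7,6) C  (was 5)
#8 (3,0) H  (was 0)
#9 (3,0) H  (was 0)
#10 (1,6) C  (was 3)
#11 (7,4) C  (was 6)
#12 (5,6) C  (was 4)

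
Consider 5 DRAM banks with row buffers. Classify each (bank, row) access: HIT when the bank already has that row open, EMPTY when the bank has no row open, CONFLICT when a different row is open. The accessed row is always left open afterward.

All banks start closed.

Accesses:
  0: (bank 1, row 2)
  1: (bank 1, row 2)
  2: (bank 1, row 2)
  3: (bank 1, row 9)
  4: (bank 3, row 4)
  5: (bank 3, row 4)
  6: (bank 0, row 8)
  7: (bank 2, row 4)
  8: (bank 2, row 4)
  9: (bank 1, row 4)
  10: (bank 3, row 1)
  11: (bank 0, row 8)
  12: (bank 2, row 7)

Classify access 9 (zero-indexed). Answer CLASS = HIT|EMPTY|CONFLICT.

#0 (1,2) E
#1 (1,2) H  (was 2)
#2 (1,2) H  (was 2)
#3 (1,9) C  (was 2)
#4 (3,4) E
#5 (3,4) H  (was 4)
#6 (0,8) E
#7 (2,4) E
#8 (2,4) H  (was 4)
#9 (1,4) C  (was 9)
#10 (3,1) C  (was 4)
#11 (0,8) H  (was 8)
#12 (2,7) C  (was 4)

CLASS = CONFLICT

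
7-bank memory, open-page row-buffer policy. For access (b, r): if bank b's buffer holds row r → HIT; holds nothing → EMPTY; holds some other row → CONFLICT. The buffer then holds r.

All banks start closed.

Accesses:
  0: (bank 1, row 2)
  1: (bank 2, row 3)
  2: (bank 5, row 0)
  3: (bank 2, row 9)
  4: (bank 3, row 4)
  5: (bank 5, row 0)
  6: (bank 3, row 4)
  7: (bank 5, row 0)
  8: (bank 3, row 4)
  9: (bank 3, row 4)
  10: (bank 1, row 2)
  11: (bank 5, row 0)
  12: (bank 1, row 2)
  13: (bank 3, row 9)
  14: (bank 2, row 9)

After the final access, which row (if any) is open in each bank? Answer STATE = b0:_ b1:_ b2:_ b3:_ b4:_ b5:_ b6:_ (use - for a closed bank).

#0 (1,2) E
#1 (2,3) E
#2 (5,0) E
#3 (2,9) C  (was 3)
#4 (3,4) E
#5 (5,0) H  (was 0)
#6 (3,4) H  (was 4)
#7 (5,0) H  (was 0)
#8 (3,4) H  (was 4)
#9 (3,4) H  (was 4)
#10 (1,2) H  (was 2)
#11 (5,0) H  (was 0)
#12 (1,2) H  (was 2)
#13 (3,9) C  (was 4)
#14 (2,9) H  (was 9)

STATE = b0:- b1:2 b2:9 b3:9 b4:- b5:0 b6:-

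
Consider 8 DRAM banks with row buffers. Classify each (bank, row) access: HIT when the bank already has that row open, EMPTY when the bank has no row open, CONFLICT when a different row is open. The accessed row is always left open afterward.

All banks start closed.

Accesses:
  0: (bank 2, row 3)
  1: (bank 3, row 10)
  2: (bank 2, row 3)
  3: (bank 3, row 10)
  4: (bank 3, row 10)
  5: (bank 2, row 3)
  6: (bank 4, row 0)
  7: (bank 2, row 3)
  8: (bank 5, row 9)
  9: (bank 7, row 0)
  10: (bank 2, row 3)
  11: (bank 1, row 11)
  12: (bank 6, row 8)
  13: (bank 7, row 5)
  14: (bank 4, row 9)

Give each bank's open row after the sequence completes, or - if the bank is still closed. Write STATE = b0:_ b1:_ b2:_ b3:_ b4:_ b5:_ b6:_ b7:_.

#0 (2,3) E
#1 (3,10) E
#2 (2,3) H  (was 3)
#3 (3,10) H  (was 10)
#4 (3,10) H  (was 10)
#5 (2,3) H  (was 3)
#6 (4,0) E
#7 (2,3) H  (was 3)
#8 (5,9) E
#9 (7,0) E
#10 (2,3) H  (was 3)
#11 (1,11) E
#12 (6,8) E
#13 (7,5) C  (was 0)
#14 (4,9) C  (was 0)

STATE = b0:- b1:11 b2:3 b3:10 b4:9 b5:9 b6:8 b7:5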